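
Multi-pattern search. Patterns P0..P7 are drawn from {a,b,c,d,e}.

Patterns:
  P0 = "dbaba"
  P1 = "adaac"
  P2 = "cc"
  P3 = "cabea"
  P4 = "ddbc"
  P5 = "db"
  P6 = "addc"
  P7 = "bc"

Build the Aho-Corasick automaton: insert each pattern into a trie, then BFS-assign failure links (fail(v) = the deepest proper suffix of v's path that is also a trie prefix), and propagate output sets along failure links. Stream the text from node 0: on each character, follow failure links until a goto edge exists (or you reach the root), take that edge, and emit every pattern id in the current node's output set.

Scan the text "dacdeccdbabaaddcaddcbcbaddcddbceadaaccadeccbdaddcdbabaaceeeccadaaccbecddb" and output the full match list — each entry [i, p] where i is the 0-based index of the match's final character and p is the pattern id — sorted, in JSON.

Build:
Trie (insert patterns):
  0='ε' goto a→6 b→22 c→11 d→1
  1='d' goto b→2 d→17
  2='db' goto a→3  [P5 ends]
  3='dba' goto b→4
  4='dbab' goto a→5
  5='dbaba' goto ·  [P0 ends]
  6='a' goto d→7
  7='ad' goto a→8 d→20
  8='ada' goto a→9
  9='adaa' goto c→10
  10='adaac' goto ·  [P1 ends]
  11='c' goto a→13 c→12
  12='cc' goto ·  [P2 ends]
  13='ca' goto b→14
  14='cab' goto e→15
  15='cabe' goto a→16
  16='cabea' goto ·  [P3 ends]
  17='dd' goto b→18
  18='ddb' goto c→19
  19='ddbc' goto ·  [P4 ends]
  20='add' goto c→21
  21='addc' goto ·  [P6 ends]
  22='b' goto c→23
  23='bc' goto ·  [P7 ends]

BFS fail/out derivation:
  fail(1) 'd': from fail(0)=0 chase 'd': 0 ⇒ 0;  out=∅∪out(0)=∅
  fail(6) 'a': from fail(0)=0 chase 'a': 0 ⇒ 0;  out=∅∪out(0)=∅
  fail(11) 'c': from fail(0)=0 chase 'c': 0 ⇒ 0;  out=∅∪out(0)=∅
  fail(22) 'b': from fail(0)=0 chase 'b': 0 ⇒ 0;  out=∅∪out(0)=∅
  fail(2) 'db': from fail(1)=0 chase 'b': 0 ⇒ 22;  out={5}∪out(22)={5}
  fail(7) 'ad': from fail(6)=0 chase 'd': 0 ⇒ 1;  out=∅∪out(1)=∅
  fail(12) 'cc': from fail(11)=0 chase 'c': 0 ⇒ 11;  out={2}∪out(11)={2}
  fail(13) 'ca': from fail(11)=0 chase 'a': 0 ⇒ 6;  out=∅∪out(6)=∅
  fail(17) 'dd': from fail(1)=0 chase 'd': 0 ⇒ 1;  out=∅∪out(1)=∅
  fail(23) 'bc': from fail(22)=0 chase 'c': 0 ⇒ 11;  out={7}∪out(11)={7}
  fail(3) 'dba': from fail(2)=22 chase 'a': 22→0 ⇒ 6;  out=∅∪out(6)=∅
  fail(8) 'ada': from fail(7)=1 chase 'a': 1→0 ⇒ 6;  out=∅∪out(6)=∅
  fail(14) 'cab': from fail(13)=6 chase 'b': 6→0 ⇒ 22;  out=∅∪out(22)=∅
  fail(18) 'ddb': from fail(17)=1 chase 'b': 1 ⇒ 2;  out=∅∪out(2)={5}
  fail(20) 'add': from fail(7)=1 chase 'd': 1 ⇒ 17;  out=∅∪out(17)=∅
  fail(4) 'dbab': from fail(3)=6 chase 'b': 6→0 ⇒ 22;  out=∅∪out(22)=∅
  fail(9) 'adaa': from fail(8)=6 chase 'a': 6→0 ⇒ 6;  out=∅∪out(6)=∅
  fail(15) 'cabe': from fail(14)=22 chase 'e': 22→0 ⇒ 0;  out=∅∪out(0)=∅
  fail(19) 'ddbc': from fail(18)=2 chase 'c': 2→22 ⇒ 23;  out={4}∪out(23)={4,7}
  fail(21) 'addc': from fail(20)=17 chase 'c': 17→1→0 ⇒ 11;  out={6}∪out(11)={6}
  fail(5) 'dbaba': from fail(4)=22 chase 'a': 22→0 ⇒ 6;  out={0}∪out(6)={0}
  fail(10) 'adaac': from fail(9)=6 chase 'c': 6→0 ⇒ 11;  out={1}∪out(11)={1}
  fail(16) 'cabea': from fail(15)=0 chase 'a': 0 ⇒ 6;  out={3}∪out(6)={3}

Scan:
[0] read 'd'  n0⇒n1
[1] read 'a'  n1⇒n6 ·f
[2] read 'c'  n6⇒n11 ·f
[3] read 'd'  n11⇒n1 ·f
[4] read 'e'  n1⇒n0 ·f
[5] read 'c'  n0⇒n11
[6] read 'c'  n11⇒n12  emit P2@[5:6]
[7] read 'd'  n12⇒n1 ·f
[8] read 'b'  n1⇒n2  emit P5@[7:8]
[9] read 'a'  n2⇒n3
[10] read 'b'  n3⇒n4
[11] read 'a'  n4⇒n5  emit P0@[7:11]
[12] read 'a'  n5⇒n6 ·f
[13] read 'd'  n6⇒n7
[14] read 'd'  n7⇒n20
[15] read 'c'  n20⇒n21  emit P6@[12:15]
[16] read 'a'  n21⇒n13 ·f
[17] read 'd'  n13⇒n7 ·f
[18] read 'd'  n7⇒n20
[19] read 'c'  n20⇒n21  emit P6@[16:19]
[20] read 'b'  n21⇒n22 ·f
[21] read 'c'  n22⇒n23  emit P7@[20:21]
[22] read 'b'  n23⇒n22 ·f
[23] read 'a'  n22⇒n6 ·f
[24] read 'd'  n6⇒n7
[25] read 'd'  n7⇒n20
[26] read 'c'  n20⇒n21  emit P6@[23:26]
[27] read 'd'  n21⇒n1 ·f
[28] read 'd'  n1⇒n17
[29] read 'b'  n17⇒n18  emit P5@[28:29]
[30] read 'c'  n18⇒n19  emit P4@[27:30],P7@[29:30]
[31] read 'e'  n19⇒n0 ·f
[32] read 'a'  n0⇒n6
[33] read 'd'  n6⇒n7
[34] read 'a'  n7⇒n8
[35] read 'a'  n8⇒n9
[36] read 'c'  n9⇒n10  emit P1@[32:36]
[37] read 'c'  n10⇒n12 ·f  emit P2@[36:37]
[38] read 'a'  n12⇒n13 ·f
[39] read 'd'  n13⇒n7 ·f
[40] read 'e'  n7⇒n0 ·f
[41] read 'c'  n0⇒n11
[42] read 'c'  n11⇒n12  emit P2@[41:42]
[43] read 'b'  n12⇒n22 ·f
[44] read 'd'  n22⇒n1 ·f
[45] read 'a'  n1⇒n6 ·f
[46] read 'd'  n6⇒n7
[47] read 'd'  n7⇒n20
[48] read 'c'  n20⇒n21  emit P6@[45:48]
[49] read 'd'  n21⇒n1 ·f
[50] read 'b'  n1⇒n2  emit P5@[49:50]
[51] read 'a'  n2⇒n3
[52] read 'b'  n3⇒n4
[53] read 'a'  n4⇒n5  emit P0@[49:53]
[54] read 'a'  n5⇒n6 ·f
[55] read 'c'  n6⇒n11 ·f
[56] read 'e'  n11⇒n0 ·f
[57] read 'e'  n0⇒n0
[58] read 'e'  n0⇒n0
[59] read 'c'  n0⇒n11
[60] read 'c'  n11⇒n12  emit P2@[59:60]
[61] read 'a'  n12⇒n13 ·f
[62] read 'd'  n13⇒n7 ·f
[63] read 'a'  n7⇒n8
[64] read 'a'  n8⇒n9
[65] read 'c'  n9⇒n10  emit P1@[61:65]
[66] read 'c'  n10⇒n12 ·f  emit P2@[65:66]
[67] read 'b'  n12⇒n22 ·f
[68] read 'e'  n22⇒n0 ·f
[69] read 'c'  n0⇒n11
[70] read 'd'  n11⇒n1 ·f
[71] read 'd'  n1⇒n17
[72] read 'b'  n17⇒n18  emit P5@[71:72]

All matches (sorted): [[6,2],[8,5],[11,0],[15,6],[19,6],[21,7],[26,6],[29,5],[30,4],[30,7],[36,1],[37,2],[42,2],[48,6],[50,5],[53,0],[60,2],[65,1],[66,2],[72,5]]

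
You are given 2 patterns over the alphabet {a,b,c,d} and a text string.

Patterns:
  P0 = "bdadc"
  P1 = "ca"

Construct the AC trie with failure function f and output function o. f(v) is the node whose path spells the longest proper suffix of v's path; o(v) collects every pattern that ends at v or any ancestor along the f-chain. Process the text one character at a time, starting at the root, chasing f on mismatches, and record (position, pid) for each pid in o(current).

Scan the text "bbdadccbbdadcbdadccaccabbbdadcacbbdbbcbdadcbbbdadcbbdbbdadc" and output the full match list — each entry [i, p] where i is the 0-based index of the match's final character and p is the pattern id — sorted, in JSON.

Construct AC machine:
Trie (insert patterns):
  n0 'ε': b→1 c→6
  n1 'b': d→2
  n2 'bd': a→3
  n3 'bda': d→4
  n4 'bdad': c→5
  n5 'bdadc': ·  ←P0
  n6 'c': a→7
  n7 'ca': ·  ←P1

BFS fail/out derivation:
  fail(1) 'b': from fail(0)=0 chase 'b': 0 ⇒ 0;  out=∅∪out(0)=∅
  fail(6) 'c': from fail(0)=0 chase 'c': 0 ⇒ 0;  out=∅∪out(0)=∅
  fail(2) 'bd': from fail(1)=0 chase 'd': 0 ⇒ 0;  out=∅∪out(0)=∅
  fail(7) 'ca': from fail(6)=0 chase 'a': 0 ⇒ 0;  out={1}∪out(0)={1}
  fail(3) 'bda': from fail(2)=0 chase 'a': 0 ⇒ 0;  out=∅∪out(0)=∅
  fail(4) 'bdad': from fail(3)=0 chase 'd': 0 ⇒ 0;  out=∅∪out(0)=∅
  fail(5) 'bdadc': from fail(4)=0 chase 'c': 0 ⇒ 6;  out={0}∪out(6)={0}

Text stream:
i=0 'b': node 0→1
i=1 'b': node 1→1 (via fail)
i=2 'd': node 1→2
i=3 'a': node 2→3
i=4 'd': node 3→4
i=5 'c': node 4→5  emit P0@[1:5]
i=6 'c': node 5→6 (via fail)
i=7 'b': node 6→1 (via fail)
i=8 'b': node 1→1 (via fail)
i=9 'd': node 1→2
i=10 'a': node 2→3
i=11 'd': node 3→4
i=12 'c': node 4→5  emit P0@[8:12]
i=13 'b': node 5→1 (via fail)
i=14 'd': node 1→2
i=15 'a': node 2→3
i=16 'd': node 3→4
i=17 'c': node 4→5  emit P0@[13:17]
i=18 'c': node 5→6 (via fail)
i=19 'a': node 6→7  emit P1@[18:19]
i=20 'c': node 7→6 (via fail)
i=21 'c': node 6→6 (via fail)
i=22 'a': node 6→7  emit P1@[21:22]
i=23 'b': node 7→1 (via fail)
i=24 'b': node 1→1 (via fail)
i=25 'b': node 1→1 (via fail)
i=26 'd': node 1→2
i=27 'a': node 2→3
i=28 'd': node 3→4
i=29 'c': node 4→5  emit P0@[25:29]
i=30 'a': node 5→7 (via fail)  emit P1@[29:30]
i=31 'c': node 7→6 (via fail)
i=32 'b': node 6→1 (via fail)
i=33 'b': node 1→1 (via fail)
i=34 'd': node 1→2
i=35 'b': node 2→1 (via fail)
i=36 'b': node 1→1 (via fail)
i=37 'c': node 1→6 (via fail)
i=38 'b': node 6→1 (via fail)
i=39 'd': node 1→2
i=40 'a': node 2→3
i=41 'd': node 3→4
i=42 'c': node 4→5  emit P0@[38:42]
i=43 'b': node 5→1 (via fail)
i=44 'b': node 1→1 (via fail)
i=45 'b': node 1→1 (via fail)
i=46 'd': node 1→2
i=47 'a': node 2→3
i=48 'd': node 3→4
i=49 'c': node 4→5  emit P0@[45:49]
i=50 'b': node 5→1 (via fail)
i=51 'b': node 1→1 (via fail)
i=52 'd': node 1→2
i=53 'b': node 2→1 (via fail)
i=54 'b': node 1→1 (via fail)
i=55 'd': node 1→2
i=56 'a': node 2→3
i=57 'd': node 3→4
i=58 'c': node 4→5  emit P0@[54:58]

Result: [[5,0],[12,0],[17,0],[19,1],[22,1],[29,0],[30,1],[42,0],[49,0],[58,0]]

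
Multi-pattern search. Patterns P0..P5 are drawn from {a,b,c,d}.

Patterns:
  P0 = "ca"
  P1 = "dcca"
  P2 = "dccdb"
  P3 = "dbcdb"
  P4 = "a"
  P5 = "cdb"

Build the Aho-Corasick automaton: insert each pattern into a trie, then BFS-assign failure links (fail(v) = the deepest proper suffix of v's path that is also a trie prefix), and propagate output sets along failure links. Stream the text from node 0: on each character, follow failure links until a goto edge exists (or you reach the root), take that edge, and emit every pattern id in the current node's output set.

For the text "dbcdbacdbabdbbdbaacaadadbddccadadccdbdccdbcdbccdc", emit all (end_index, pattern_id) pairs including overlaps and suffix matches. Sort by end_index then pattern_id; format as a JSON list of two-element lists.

Construct AC machine:
Trie nodes:
  0='ε' goto a→13 c→1 d→3
  1='c' goto a→2 d→14
  2='ca' goto ·  [P0 ends]
  3='d' goto b→9 c→4
  4='dc' goto c→5
  5='dcc' goto a→6 d→7
  6='dcca' goto ·  [P1 ends]
  7='dccd' goto b→8
  8='dccdb' goto ·  [P2 ends]
  9='db' goto c→10
  10='dbc' goto d→11
  11='dbcd' goto b→12
  12='dbcdb' goto ·  [P3 ends]
  13='a' goto ·  [P4 ends]
  14='cd' goto b→15
  15='cdb' goto ·  [P5 ends]

BFS fail/out derivation:
  fail(1) 'c': from fail(0)=0 chase 'c': 0 ⇒ 0;  out=∅∪out(0)=∅
  fail(3) 'd': from fail(0)=0 chase 'd': 0 ⇒ 0;  out=∅∪out(0)=∅
  fail(13) 'a': from fail(0)=0 chase 'a': 0 ⇒ 0;  out={4}∪out(0)={4}
  fail(2) 'ca': from fail(1)=0 chase 'a': 0 ⇒ 13;  out={0}∪out(13)={0,4}
  fail(4) 'dc': from fail(3)=0 chase 'c': 0 ⇒ 1;  out=∅∪out(1)=∅
  fail(9) 'db': from fail(3)=0 chase 'b': 0 ⇒ 0;  out=∅∪out(0)=∅
  fail(14) 'cd': from fail(1)=0 chase 'd': 0 ⇒ 3;  out=∅∪out(3)=∅
  fail(5) 'dcc': from fail(4)=1 chase 'c': 1→0 ⇒ 1;  out=∅∪out(1)=∅
  fail(10) 'dbc': from fail(9)=0 chase 'c': 0 ⇒ 1;  out=∅∪out(1)=∅
  fail(15) 'cdb': from fail(14)=3 chase 'b': 3 ⇒ 9;  out={5}∪out(9)={5}
  fail(6) 'dcca': from fail(5)=1 chase 'a': 1 ⇒ 2;  out={1}∪out(2)={0,1,4}
  fail(7) 'dccd': from fail(5)=1 chase 'd': 1 ⇒ 14;  out=∅∪out(14)=∅
  fail(11) 'dbcd': from fail(10)=1 chase 'd': 1 ⇒ 14;  out=∅∪out(14)=∅
  fail(8) 'dccdb': from fail(7)=14 chase 'b': 14 ⇒ 15;  out={2}∪out(15)={2,5}
  fail(12) 'dbcdb': from fail(11)=14 chase 'b': 14 ⇒ 15;  out={3}∪out(15)={3,5}

Text stream:
i=0 'd': node 0→3
i=1 'b': node 3→9
i=2 'c': node 9→10
i=3 'd': node 10→11
i=4 'b': node 11→12  ** P3@[0:4],P5@[2:4]
i=5 'a': node 12→13 (fail-walked)  ** P4@[5:5]
i=6 'c': node 13→1 (fail-walked)
i=7 'd': node 1→14
i=8 'b': node 14→15  ** P5@[6:8]
i=9 'a': node 15→13 (fail-walked)  ** P4@[9:9]
i=10 'b': node 13→0 (fail-walked)
i=11 'd': node 0→3
i=12 'b': node 3→9
i=13 'b': node 9→0 (fail-walked)
i=14 'd': node 0→3
i=15 'b': node 3→9
i=16 'a': node 9→13 (fail-walked)  ** P4@[16:16]
i=17 'a': node 13→13 (fail-walked)  ** P4@[17:17]
i=18 'c': node 13→1 (fail-walked)
i=19 'a': node 1→2  ** P0@[18:19],P4@[19:19]
i=20 'a': node 2→13 (fail-walked)  ** P4@[20:20]
i=21 'd': node 13→3 (fail-walked)
i=22 'a': node 3→13 (fail-walked)  ** P4@[22:22]
i=23 'd': node 13→3 (fail-walked)
i=24 'b': node 3→9
i=25 'd': node 9→3 (fail-walked)
i=26 'd': node 3→3 (fail-walked)
i=27 'c': node 3→4
i=28 'c': node 4→5
i=29 'a': node 5→6  ** P0@[28:29],P1@[26:29],P4@[29:29]
i=30 'd': node 6→3 (fail-walked)
i=31 'a': node 3→13 (fail-walked)  ** P4@[31:31]
i=32 'd': node 13→3 (fail-walked)
i=33 'c': node 3→4
i=34 'c': node 4→5
i=35 'd': node 5→7
i=36 'b': node 7→8  ** P2@[32:36],P5@[34:36]
i=37 'd': node 8→3 (fail-walked)
i=38 'c': node 3→4
i=39 'c': node 4→5
i=40 'd': node 5→7
i=41 'b': node 7→8  ** P2@[37:41],P5@[39:41]
i=42 'c': node 8→10 (fail-walked)
i=43 'd': node 10→11
i=44 'b': node 11→12  ** P3@[40:44],P5@[42:44]
i=45 'c': node 12→10 (fail-walked)
i=46 'c': node 10→1 (fail-walked)
i=47 'd': node 1→14
i=48 'c': node 14→4 (fail-walked)

All matches (sorted): [[4,3],[4,5],[5,4],[8,5],[9,4],[16,4],[17,4],[19,0],[19,4],[20,4],[22,4],[29,0],[29,1],[29,4],[31,4],[36,2],[36,5],[41,2],[41,5],[44,3],[44,5]]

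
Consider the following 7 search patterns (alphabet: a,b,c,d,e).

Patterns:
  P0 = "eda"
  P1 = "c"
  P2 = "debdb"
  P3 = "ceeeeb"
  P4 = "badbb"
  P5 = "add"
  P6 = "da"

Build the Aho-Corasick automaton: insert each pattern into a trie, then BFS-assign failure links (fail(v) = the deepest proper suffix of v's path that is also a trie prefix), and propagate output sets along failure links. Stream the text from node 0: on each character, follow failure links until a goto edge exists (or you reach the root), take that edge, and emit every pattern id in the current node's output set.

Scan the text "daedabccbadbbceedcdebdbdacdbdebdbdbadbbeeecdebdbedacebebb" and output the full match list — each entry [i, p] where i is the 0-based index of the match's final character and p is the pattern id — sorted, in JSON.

Build automaton:
Trie (insert patterns):
  0='ε' goto a→20 b→15 c→4 d→5 e→1
  1='e' goto d→2
  2='ed' goto a→3
  3='eda' goto ·  ←P0
  4='c' goto e→10  ←P1
  5='d' goto a→23 e→6
  6='de' goto b→7
  7='deb' goto d→8
  8='debd' goto b→9
  9='debdb' goto ·  ←P2
  10='ce' goto e→11
  11='cee' goto e→12
  12='ceee' goto e→13
  13='ceeee' goto b→14
  14='ceeeeb' goto ·  ←P3
  15='b' goto a→16
  16='ba' goto d→17
  17='bad' goto b→18
  18='badb' goto b→19
  19='badbb' goto ·  ←P4
  20='a' goto d→21
  21='ad' goto d→22
  22='add' goto ·  ←P5
  23='da' goto ·  ←P6

Failure links (BFS by depth):
  n1('e'): parent n0 fail=0; on 'e' 0 → fail=0;  out ∅∪∅=∅
  n4('c'): parent n0 fail=0; on 'c' 0 → fail=0;  out {1}∪∅={1}
  n5('d'): parent n0 fail=0; on 'd' 0 → fail=0;  out ∅∪∅=∅
  n15('b'): parent n0 fail=0; on 'b' 0 → fail=0;  out ∅∪∅=∅
  n20('a'): parent n0 fail=0; on 'a' 0 → fail=0;  out ∅∪∅=∅
  n2('ed'): parent n1 fail=0; on 'd' 0 → fail=5;  out ∅∪∅=∅
  n6('de'): parent n5 fail=0; on 'e' 0 → fail=1;  out ∅∪∅=∅
  n10('ce'): parent n4 fail=0; on 'e' 0 → fail=1;  out ∅∪∅=∅
  n16('ba'): parent n15 fail=0; on 'a' 0 → fail=20;  out ∅∪∅=∅
  n21('ad'): parent n20 fail=0; on 'd' 0 → fail=5;  out ∅∪∅=∅
  n23('da'): parent n5 fail=0; on 'a' 0 → fail=20;  out {6}∪∅={6}
  n3('eda'): parent n2 fail=5; on 'a' 5 → fail=23;  out {0}∪{6}={0,6}
  n7('deb'): parent n6 fail=1; on 'b' 1→0 → fail=15;  out ∅∪∅=∅
  n11('cee'): parent n10 fail=1; on 'e' 1→0 → fail=1;  out ∅∪∅=∅
  n17('bad'): parent n16 fail=20; on 'd' 20 → fail=21;  out ∅∪∅=∅
  n22('add'): parent n21 fail=5; on 'd' 5→0 → fail=5;  out {5}∪∅={5}
  n8('debd'): parent n7 fail=15; on 'd' 15→0 → fail=5;  out ∅∪∅=∅
  n12('ceee'): parent n11 fail=1; on 'e' 1→0 → fail=1;  out ∅∪∅=∅
  n18('badb'): parent n17 fail=21; on 'b' 21→5→0 → fail=15;  out ∅∪∅=∅
  n9('debdb'): parent n8 fail=5; on 'b' 5→0 → fail=15;  out {2}∪∅={2}
  n13('ceeee'): parent n12 fail=1; on 'e' 1→0 → fail=1;  out ∅∪∅=∅
  n19('badbb'): parent n18 fail=15; on 'b' 15→0 → fail=15;  out {4}∪∅={4}
  n14('ceeeeb'): parent n13 fail=1; on 'b' 1→0 → fail=15;  out {3}∪∅={3}

Text stream:
i=0 'd': node 0→5
i=1 'a': node 5→23  → match P6@[0:1]
i=2 'e': node 23→1 ·f
i=3 'd': node 1→2
i=4 'a': node 2→3  → match P0@[2:4],P6@[3:4]
i=5 'b': node 3→15 ·f
i=6 'c': node 15→4 ·f  → match P1@[6:6]
i=7 'c': node 4→4 ·f  → match P1@[7:7]
i=8 'b': node 4→15 ·f
i=9 'a': node 15→16
i=10 'd': node 16→17
i=11 'b': node 17→18
i=12 'b': node 18→19  → match P4@[8:12]
i=13 'c': node 19→4 ·f  → match P1@[13:13]
i=14 'e': node 4→10
i=15 'e': node 10→11
i=16 'd': node 11→2 ·f
i=17 'c': node 2→4 ·f  → match P1@[17:17]
i=18 'd': node 4→5 ·f
i=19 'e': node 5→6
i=20 'b': node 6→7
i=21 'd': node 7→8
i=22 'b': node 8→9  → match P2@[18:22]
i=23 'd': node 9→5 ·f
i=24 'a': node 5→23  → match P6@[23:24]
i=25 'c': node 23→4 ·f  → match P1@[25:25]
i=26 'd': node 4→5 ·f
i=27 'b': node 5→15 ·f
i=28 'd': node 15→5 ·f
i=29 'e': node 5→6
i=30 'b': node 6→7
i=31 'd': node 7→8
i=32 'b': node 8→9  → match P2@[28:32]
i=33 'd': node 9→5 ·f
i=34 'b': node 5→15 ·f
i=35 'a': node 15→16
i=36 'd': node 16→17
i=37 'b': node 17→18
i=38 'b': node 18→19  → match P4@[34:38]
i=39 'e': node 19→1 ·f
i=40 'e': node 1→1 ·f
i=41 'e': node 1→1 ·f
i=42 'c': node 1→4 ·f  → match P1@[42:42]
i=43 'd': node 4→5 ·f
i=44 'e': node 5→6
i=45 'b': node 6→7
i=46 'd': node 7→8
i=47 'b': node 8→9  → match P2@[43:47]
i=48 'e': node 9→1 ·f
i=49 'd': node 1→2
i=50 'a': node 2→3  → match P0@[48:50],P6@[49:50]
i=51 'c': node 3→4 ·f  → match P1@[51:51]
i=52 'e': node 4→10
i=53 'b': node 10→15 ·f
i=54 'e': node 15→1 ·f
i=55 'b': node 1→15 ·f
i=56 'b': node 15→15 ·f

Matches: [[1,6],[4,0],[4,6],[6,1],[7,1],[12,4],[13,1],[17,1],[22,2],[24,6],[25,1],[32,2],[38,4],[42,1],[47,2],[50,0],[50,6],[51,1]]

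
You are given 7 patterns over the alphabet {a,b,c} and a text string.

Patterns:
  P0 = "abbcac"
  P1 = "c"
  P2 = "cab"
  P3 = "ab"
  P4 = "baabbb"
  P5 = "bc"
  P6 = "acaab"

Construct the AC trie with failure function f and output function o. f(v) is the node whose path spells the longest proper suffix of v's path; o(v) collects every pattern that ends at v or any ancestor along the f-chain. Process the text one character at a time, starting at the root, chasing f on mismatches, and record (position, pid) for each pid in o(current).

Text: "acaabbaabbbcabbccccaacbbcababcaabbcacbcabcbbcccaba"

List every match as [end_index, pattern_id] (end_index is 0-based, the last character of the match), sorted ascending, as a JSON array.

Build:
Trie (insert patterns):
  n0 'ε': a→1 b→10 c→7
  n1 'a': b→2 c→17
  n2 'ab': b→3  ←P3
  n3 'abb': c→4
  n4 'abbc': a→5
  n5 'abbca': c→6
  n6 'abbcac': ·  ←P0
  n7 'c': a→8  ←P1
  n8 'ca': b→9
  n9 'cab': ·  ←P2
  n10 'b': a→11 c→16
  n11 'ba': a→12
  n12 'baa': b→13
  n13 'baab': b→14
  n14 'baabb': b→15
  n15 'baabbb': ·  ←P4
  n16 'bc': ·  ←P5
  n17 'ac': a→18
  n18 'aca': a→19
  n19 'acaa': b→20
  n20 'acaab': ·  ←P6

BFS fail/out derivation:
  fail(1) 'a': from fail(0)=0 chase 'a': 0 ⇒ 0;  out=∅∪out(0)=∅
  fail(7) 'c': from fail(0)=0 chase 'c': 0 ⇒ 0;  out={1}∪out(0)={1}
  fail(10) 'b': from fail(0)=0 chase 'b': 0 ⇒ 0;  out=∅∪out(0)=∅
  fail(2) 'ab': from fail(1)=0 chase 'b': 0 ⇒ 10;  out={3}∪out(10)={3}
  fail(8) 'ca': from fail(7)=0 chase 'a': 0 ⇒ 1;  out=∅∪out(1)=∅
  fail(11) 'ba': from fail(10)=0 chase 'a': 0 ⇒ 1;  out=∅∪out(1)=∅
  fail(16) 'bc': from fail(10)=0 chase 'c': 0 ⇒ 7;  out={5}∪out(7)={1,5}
  fail(17) 'ac': from fail(1)=0 chase 'c': 0 ⇒ 7;  out=∅∪out(7)={1}
  fail(3) 'abb': from fail(2)=10 chase 'b': 10→0 ⇒ 10;  out=∅∪out(10)=∅
  fail(9) 'cab': from fail(8)=1 chase 'b': 1 ⇒ 2;  out={2}∪out(2)={2,3}
  fail(12) 'baa': from fail(11)=1 chase 'a': 1→0 ⇒ 1;  out=∅∪out(1)=∅
  fail(18) 'aca': from fail(17)=7 chase 'a': 7 ⇒ 8;  out=∅∪out(8)=∅
  fail(4) 'abbc': from fail(3)=10 chase 'c': 10 ⇒ 16;  out=∅∪out(16)={1,5}
  fail(13) 'baab': from fail(12)=1 chase 'b': 1 ⇒ 2;  out=∅∪out(2)={3}
  fail(19) 'acaa': from fail(18)=8 chase 'a': 8→1→0 ⇒ 1;  out=∅∪out(1)=∅
  fail(5) 'abbca': from fail(4)=16 chase 'a': 16→7 ⇒ 8;  out=∅∪out(8)=∅
  fail(14) 'baabb': from fail(13)=2 chase 'b': 2 ⇒ 3;  out=∅∪out(3)=∅
  fail(20) 'acaab': from fail(19)=1 chase 'b': 1 ⇒ 2;  out={6}∪out(2)={3,6}
  fail(6) 'abbcac': from fail(5)=8 chase 'c': 8→1 ⇒ 17;  out={0}∪out(17)={0,1}
  fail(15) 'baabbb': from fail(14)=3 chase 'b': 3→10→0 ⇒ 10;  out={4}∪out(10)={4}

Text stream:
[0] read 'a'  n0⇒n1
[1] read 'c'  n1⇒n17  ** P1@[1:1]
[2] read 'a'  n17⇒n18
[3] read 'a'  n18⇒n19
[4] read 'b'  n19⇒n20  ** P3@[3:4],P6@[0:4]
[5] read 'b'  n20⇒n3 ·f
[6] read 'a'  n3⇒n11 ·f
[7] read 'a'  n11⇒n12
[8] read 'b'  n12⇒n13  ** P3@[7:8]
[9] read 'b'  n13⇒n14
[10] read 'b'  n14⇒n15  ** P4@[5:10]
[11] read 'c'  n15⇒n16 ·f  ** P1@[11:11],P5@[10:11]
[12] read 'a'  n16⇒n8 ·f
[13] read 'b'  n8⇒n9  ** P2@[11:13],P3@[12:13]
[14] read 'b'  n9⇒n3 ·f
[15] read 'c'  n3⇒n4  ** P1@[15:15],P5@[14:15]
[16] read 'c'  n4⇒n7 ·f  ** P1@[16:16]
[17] read 'c'  n7⇒n7 ·f  ** P1@[17:17]
[18] read 'c'  n7⇒n7 ·f  ** P1@[18:18]
[19] read 'a'  n7⇒n8
[20] read 'a'  n8⇒n1 ·f
[21] read 'c'  n1⇒n17  ** P1@[21:21]
[22] read 'b'  n17⇒n10 ·f
[23] read 'b'  n10⇒n10 ·f
[24] read 'c'  n10⇒n16  ** P1@[24:24],P5@[23:24]
[25] read 'a'  n16⇒n8 ·f
[26] read 'b'  n8⇒n9  ** P2@[24:26],P3@[25:26]
[27] read 'a'  n9⇒n11 ·f
[28] read 'b'  n11⇒n2 ·f  ** P3@[27:28]
[29] read 'c'  n2⇒n16 ·f  ** P1@[29:29],P5@[28:29]
[30] read 'a'  n16⇒n8 ·f
[31] read 'a'  n8⇒n1 ·f
[32] read 'b'  n1⇒n2  ** P3@[31:32]
[33] read 'b'  n2⇒n3
[34] read 'c'  n3⇒n4  ** P1@[34:34],P5@[33:34]
[35] read 'a'  n4⇒n5
[36] read 'c'  n5⇒n6  ** P0@[31:36],P1@[36:36]
[37] read 'b'  n6⇒n10 ·f
[38] read 'c'  n10⇒n16  ** P1@[38:38],P5@[37:38]
[39] read 'a'  n16⇒n8 ·f
[40] read 'b'  n8⇒n9  ** P2@[38:40],P3@[39:40]
[41] read 'c'  n9⇒n16 ·f  ** P1@[41:41],P5@[40:41]
[42] read 'b'  n16⇒n10 ·f
[43] read 'b'  n10⇒n10 ·f
[44] read 'c'  n10⇒n16  ** P1@[44:44],P5@[43:44]
[45] read 'c'  n16⇒n7 ·f  ** P1@[45:45]
[46] read 'c'  n7⇒n7 ·f  ** P1@[46:46]
[47] read 'a'  n7⇒n8
[48] read 'b'  n8⇒n9  ** P2@[46:48],P3@[47:48]
[49] read 'a'  n9⇒n11 ·f

Result: [[1,1],[4,3],[4,6],[8,3],[10,4],[11,1],[11,5],[13,2],[13,3],[15,1],[15,5],[16,1],[17,1],[18,1],[21,1],[24,1],[24,5],[26,2],[26,3],[28,3],[29,1],[29,5],[32,3],[34,1],[34,5],[36,0],[36,1],[38,1],[38,5],[40,2],[40,3],[41,1],[41,5],[44,1],[44,5],[45,1],[46,1],[48,2],[48,3]]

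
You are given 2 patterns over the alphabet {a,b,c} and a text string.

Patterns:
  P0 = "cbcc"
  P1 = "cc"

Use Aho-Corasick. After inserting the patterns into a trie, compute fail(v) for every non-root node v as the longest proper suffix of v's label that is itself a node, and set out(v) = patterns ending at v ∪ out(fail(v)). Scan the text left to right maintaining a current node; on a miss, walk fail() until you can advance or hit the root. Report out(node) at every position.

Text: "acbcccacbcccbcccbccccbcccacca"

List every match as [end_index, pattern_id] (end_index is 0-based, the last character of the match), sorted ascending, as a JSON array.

Construct AC machine:
Trie (insert patterns):
  n0 'ε': c→1
  n1 'c': b→2 c→5
  n2 'cb': c→3
  n3 'cbc': c→4
  n4 'cbcc': ·  ←P0
  n5 'cc': ·  ←P1

Failure links (BFS by depth):
  fail(1) 'c': from fail(0)=0 chase 'c': 0 ⇒ 0;  out=∅∪out(0)=∅
  fail(2) 'cb': from fail(1)=0 chase 'b': 0 ⇒ 0;  out=∅∪out(0)=∅
  fail(5) 'cc': from fail(1)=0 chase 'c': 0 ⇒ 1;  out={1}∪out(1)={1}
  fail(3) 'cbc': from fail(2)=0 chase 'c': 0 ⇒ 1;  out=∅∪out(1)=∅
  fail(4) 'cbcc': from fail(3)=1 chase 'c': 1 ⇒ 5;  out={0}∪out(5)={0,1}

Scan:
[0] read 'a'  n0⇒n0
[1] read 'c'  n0⇒n1
[2] read 'b'  n1⇒n2
[3] read 'c'  n2⇒n3
[4] read 'c'  n3⇒n4  emit P0@[1:4],P1@[3:4]
[5] read 'c'  n4⇒n5 (via fail)  emit P1@[4:5]
[6] read 'a'  n5⇒n0 (via fail)
[7] read 'c'  n0⇒n1
[8] read 'b'  n1⇒n2
[9] read 'c'  n2⇒n3
[10] read 'c'  n3⇒n4  emit P0@[7:10],P1@[9:10]
[11] read 'c'  n4⇒n5 (via fail)  emit P1@[10:11]
[12] read 'b'  n5⇒n2 (via fail)
[13] read 'c'  n2⇒n3
[14] read 'c'  n3⇒n4  emit P0@[11:14],P1@[13:14]
[15] read 'c'  n4⇒n5 (via fail)  emit P1@[14:15]
[16] read 'b'  n5⇒n2 (via fail)
[17] read 'c'  n2⇒n3
[18] read 'c'  n3⇒n4  emit P0@[15:18],P1@[17:18]
[19] read 'c'  n4⇒n5 (via fail)  emit P1@[18:19]
[20] read 'c'  n5⇒n5 (via fail)  emit P1@[19:20]
[21] read 'b'  n5⇒n2 (via fail)
[22] read 'c'  n2⇒n3
[23] read 'c'  n3⇒n4  emit P0@[20:23],P1@[22:23]
[24] read 'c'  n4⇒n5 (via fail)  emit P1@[23:24]
[25] read 'a'  n5⇒n0 (via fail)
[26] read 'c'  n0⇒n1
[27] read 'c'  n1⇒n5  emit P1@[26:27]
[28] read 'a'  n5⇒n0 (via fail)

Matches: [[4,0],[4,1],[5,1],[10,0],[10,1],[11,1],[14,0],[14,1],[15,1],[18,0],[18,1],[19,1],[20,1],[23,0],[23,1],[24,1],[27,1]]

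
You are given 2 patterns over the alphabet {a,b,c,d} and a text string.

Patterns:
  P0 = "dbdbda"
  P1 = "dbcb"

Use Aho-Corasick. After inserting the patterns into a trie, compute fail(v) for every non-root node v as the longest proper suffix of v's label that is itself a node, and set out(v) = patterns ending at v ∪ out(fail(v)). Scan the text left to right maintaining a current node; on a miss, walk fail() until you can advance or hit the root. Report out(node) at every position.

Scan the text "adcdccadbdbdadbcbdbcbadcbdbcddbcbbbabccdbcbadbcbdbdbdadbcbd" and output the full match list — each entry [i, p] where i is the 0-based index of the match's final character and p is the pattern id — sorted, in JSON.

Build automaton:
Trie nodes:
  0='ε' goto d→1
  1='d' goto b→2
  2='db' goto c→7 d→3
  3='dbd' goto b→4
  4='dbdb' goto d→5
  5='dbdbd' goto a→6
  6='dbdbda' goto ·  ←P0
  7='dbc' goto b→8
  8='dbcb' goto ·  ←P1

Failure links (BFS by depth):
  n1('d'): parent n0 fail=0; on 'd' 0 → fail=0;  out ∅∪∅=∅
  n2('db'): parent n1 fail=0; on 'b' 0 → fail=0;  out ∅∪∅=∅
  n3('dbd'): parent n2 fail=0; on 'd' 0 → fail=1;  out ∅∪∅=∅
  n7('dbc'): parent n2 fail=0; on 'c' 0 → fail=0;  out ∅∪∅=∅
  n4('dbdb'): parent n3 fail=1; on 'b' 1 → fail=2;  out ∅∪∅=∅
  n8('dbcb'): parent n7 fail=0; on 'b' 0 → fail=0;  out {1}∪∅={1}
  n5('dbdbd'): parent n4 fail=2; on 'd' 2 → fail=3;  out ∅∪∅=∅
  n6('dbdbda'): parent n5 fail=3; on 'a' 3→1→0 → fail=0;  out {0}∪∅={0}

Run:
i=0 'a': node 0→0
i=1 'd': node 0→1
i=2 'c': node 1→0 (via fail)
i=3 'd': node 0→1
i=4 'c': node 1→0 (via fail)
i=5 'c': node 0→0
i=6 'a': node 0→0
i=7 'd': node 0→1
i=8 'b': node 1→2
i=9 'd': node 2→3
i=10 'b': node 3→4
i=11 'd': node 4→5
i=12 'a': node 5→6  → match P0@[7:12]
i=13 'd': node 6→1 (via fail)
i=14 'b': node 1→2
i=15 'c': node 2→7
i=16 'b': node 7→8  → match P1@[13:16]
i=17 'd': node 8→1 (via fail)
i=18 'b': node 1→2
i=19 'c': node 2→7
i=20 'b': node 7→8  → match P1@[17:20]
i=21 'a': node 8→0 (via fail)
i=22 'd': node 0→1
i=23 'c': node 1→0 (via fail)
i=24 'b': node 0→0
i=25 'd': node 0→1
i=26 'b': node 1→2
i=27 'c': node 2→7
i=28 'd': node 7→1 (via fail)
i=29 'd': node 1→1 (via fail)
i=30 'b': node 1→2
i=31 'c': node 2→7
i=32 'b': node 7→8  → match P1@[29:32]
i=33 'b': node 8→0 (via fail)
i=34 'b': node 0→0
i=35 'a': node 0→0
i=36 'b': node 0→0
i=37 'c': node 0→0
i=38 'c': node 0→0
i=39 'd': node 0→1
i=40 'b': node 1→2
i=41 'c': node 2→7
i=42 'b': node 7→8  → match P1@[39:42]
i=43 'a': node 8→0 (via fail)
i=44 'd': node 0→1
i=45 'b': node 1→2
i=46 'c': node 2→7
i=47 'b': node 7→8  → match P1@[44:47]
i=48 'd': node 8→1 (via fail)
i=49 'b': node 1→2
i=50 'd': node 2→3
i=51 'b': node 3→4
i=52 'd': node 4→5
i=53 'a': node 5→6  → match P0@[48:53]
i=54 'd': node 6→1 (via fail)
i=55 'b': node 1→2
i=56 'c': node 2→7
i=57 'b': node 7→8  → match P1@[54:57]
i=58 'd': node 8→1 (via fail)

All matches (sorted): [[12,0],[16,1],[20,1],[32,1],[42,1],[47,1],[53,0],[57,1]]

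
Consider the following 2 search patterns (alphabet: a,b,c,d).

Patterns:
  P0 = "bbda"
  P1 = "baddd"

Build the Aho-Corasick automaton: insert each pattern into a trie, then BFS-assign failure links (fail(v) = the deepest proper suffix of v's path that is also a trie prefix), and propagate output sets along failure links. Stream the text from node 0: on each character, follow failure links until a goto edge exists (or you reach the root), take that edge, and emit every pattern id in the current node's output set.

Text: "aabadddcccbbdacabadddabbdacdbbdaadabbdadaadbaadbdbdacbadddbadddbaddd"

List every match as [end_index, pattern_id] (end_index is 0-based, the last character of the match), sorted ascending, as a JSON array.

Construct AC machine:
Trie (insert patterns):
  0='ε' goto b→1
  1='b' goto a→5 b→2
  2='bb' goto d→3
  3='bbd' goto a→4
  4='bbda' goto ·  [P0 ends]
  5='ba' goto d→6
  6='bad' goto d→7
  7='badd' goto d→8
  8='baddd' goto ·  [P1 ends]

Failure links (BFS by depth):
  n1('b'): parent n0 fail=0; on 'b' 0 → fail=0;  out ∅∪∅=∅
  n2('bb'): parent n1 fail=0; on 'b' 0 → fail=1;  out ∅∪∅=∅
  n5('ba'): parent n1 fail=0; on 'a' 0 → fail=0;  out ∅∪∅=∅
  n3('bbd'): parent n2 fail=1; on 'd' 1→0 → fail=0;  out ∅∪∅=∅
  n6('bad'): parent n5 fail=0; on 'd' 0 → fail=0;  out ∅∪∅=∅
  n4('bbda'): parent n3 fail=0; on 'a' 0 → fail=0;  out {0}∪∅={0}
  n7('badd'): parent n6 fail=0; on 'd' 0 → fail=0;  out ∅∪∅=∅
  n8('baddd'): parent n7 fail=0; on 'd' 0 → fail=0;  out {1}∪∅={1}

Run:
i=0 'a': node 0→0
i=1 'a': node 0→0
i=2 'b': node 0→1
i=3 'a': node 1→5
i=4 'd': node 5→6
i=5 'd': node 6→7
i=6 'd': node 7→8  ** P1@[2:6]
i=7 'c': node 8→0 (fail-walked)
i=8 'c': node 0→0
i=9 'c': node 0→0
i=10 'b': node 0→1
i=11 'b': node 1→2
i=12 'd': node 2→3
i=13 'a': node 3→4  ** P0@[10:13]
i=14 'c': node 4→0 (fail-walked)
i=15 'a': node 0→0
i=16 'b': node 0→1
i=17 'a': node 1→5
i=18 'd': node 5→6
i=19 'd': node 6→7
i=20 'd': node 7→8  ** P1@[16:20]
i=21 'a': node 8→0 (fail-walked)
i=22 'b': node 0→1
i=23 'b': node 1→2
i=24 'd': node 2→3
i=25 'a': node 3→4  ** P0@[22:25]
i=26 'c': node 4→0 (fail-walked)
i=27 'd': node 0→0
i=28 'b': node 0→1
i=29 'b': node 1→2
i=30 'd': node 2→3
i=31 'a': node 3→4  ** P0@[28:31]
i=32 'a': node 4→0 (fail-walked)
i=33 'd': node 0→0
i=34 'a': node 0→0
i=35 'b': node 0→1
i=36 'b': node 1→2
i=37 'd': node 2→3
i=38 'a': node 3→4  ** P0@[35:38]
i=39 'd': node 4→0 (fail-walked)
i=40 'a': node 0→0
i=41 'a': node 0→0
i=42 'd': node 0→0
i=43 'b': node 0→1
i=44 'a': node 1→5
i=45 'a': node 5→0 (fail-walked)
i=46 'd': node 0→0
i=47 'b': node 0→1
i=48 'd': node 1→0 (fail-walked)
i=49 'b': node 0→1
i=50 'd': node 1→0 (fail-walked)
i=51 'a': node 0→0
i=52 'c': node 0→0
i=53 'b': node 0→1
i=54 'a': node 1→5
i=55 'd': node 5→6
i=56 'd': node 6→7
i=57 'd': node 7→8  ** P1@[53:57]
i=58 'b': node 8→1 (fail-walked)
i=59 'a': node 1→5
i=60 'd': node 5→6
i=61 'd': node 6→7
i=62 'd': node 7→8  ** P1@[58:62]
i=63 'b': node 8→1 (fail-walked)
i=64 'a': node 1→5
i=65 'd': node 5→6
i=66 'd': node 6→7
i=67 'd': node 7→8  ** P1@[63:67]

Result: [[6,1],[13,0],[20,1],[25,0],[31,0],[38,0],[57,1],[62,1],[67,1]]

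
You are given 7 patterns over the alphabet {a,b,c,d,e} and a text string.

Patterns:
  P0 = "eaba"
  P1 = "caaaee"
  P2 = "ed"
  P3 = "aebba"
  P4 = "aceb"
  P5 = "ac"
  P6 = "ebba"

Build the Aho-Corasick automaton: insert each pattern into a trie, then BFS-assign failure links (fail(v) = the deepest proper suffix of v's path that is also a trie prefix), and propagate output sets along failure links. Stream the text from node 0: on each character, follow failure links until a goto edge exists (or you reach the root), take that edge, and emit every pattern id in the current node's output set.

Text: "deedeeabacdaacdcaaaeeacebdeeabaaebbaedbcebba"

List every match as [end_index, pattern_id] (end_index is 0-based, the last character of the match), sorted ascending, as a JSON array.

Construct AC machine:
Trie (insert patterns):
  n0 'ε': a→12 c→5 e→1
  n1 'e': a→2 b→20 d→11
  n2 'ea': b→3
  n3 'eab': a→4
  n4 'eaba': ·  ←P0
  n5 'c': a→6
  n6 'ca': a→7
  n7 'caa': a→8
  n8 'caaa': e→9
  n9 'caaae': e→10
  n10 'caaaee': ·  ←P1
  n11 'ed': ·  ←P2
  n12 'a': c→17 e→13
  n13 'ae': b→14
  n14 'aeb': b→15
  n15 'aebb': a→16
  n16 'aebba': ·  ←P3
  n17 'ac': e→18  ←P5
  n18 'ace': b→19
  n19 'aceb': ·  ←P4
  n20 'eb': b→21
  n21 'ebb': a→22
  n22 'ebba': ·  ←P6

BFS fail/out derivation:
  fail(1) 'e': from fail(0)=0 chase 'e': 0 ⇒ 0;  out=∅∪out(0)=∅
  fail(5) 'c': from fail(0)=0 chase 'c': 0 ⇒ 0;  out=∅∪out(0)=∅
  fail(12) 'a': from fail(0)=0 chase 'a': 0 ⇒ 0;  out=∅∪out(0)=∅
  fail(2) 'ea': from fail(1)=0 chase 'a': 0 ⇒ 12;  out=∅∪out(12)=∅
  fail(6) 'ca': from fail(5)=0 chase 'a': 0 ⇒ 12;  out=∅∪out(12)=∅
  fail(11) 'ed': from fail(1)=0 chase 'd': 0 ⇒ 0;  out={2}∪out(0)={2}
  fail(13) 'ae': from fail(12)=0 chase 'e': 0 ⇒ 1;  out=∅∪out(1)=∅
  fail(17) 'ac': from fail(12)=0 chase 'c': 0 ⇒ 5;  out={5}∪out(5)={5}
  fail(20) 'eb': from fail(1)=0 chase 'b': 0 ⇒ 0;  out=∅∪out(0)=∅
  fail(3) 'eab': from fail(2)=12 chase 'b': 12→0 ⇒ 0;  out=∅∪out(0)=∅
  fail(7) 'caa': from fail(6)=12 chase 'a': 12→0 ⇒ 12;  out=∅∪out(12)=∅
  fail(14) 'aeb': from fail(13)=1 chase 'b': 1 ⇒ 20;  out=∅∪out(20)=∅
  fail(18) 'ace': from fail(17)=5 chase 'e': 5→0 ⇒ 1;  out=∅∪out(1)=∅
  fail(21) 'ebb': from fail(20)=0 chase 'b': 0 ⇒ 0;  out=∅∪out(0)=∅
  fail(4) 'eaba': from fail(3)=0 chase 'a': 0 ⇒ 12;  out={0}∪out(12)={0}
  fail(8) 'caaa': from fail(7)=12 chase 'a': 12→0 ⇒ 12;  out=∅∪out(12)=∅
  fail(15) 'aebb': from fail(14)=20 chase 'b': 20 ⇒ 21;  out=∅∪out(21)=∅
  fail(19) 'aceb': from fail(18)=1 chase 'b': 1 ⇒ 20;  out={4}∪out(20)={4}
  fail(22) 'ebba': from fail(21)=0 chase 'a': 0 ⇒ 12;  out={6}∪out(12)={6}
  fail(9) 'caaae': from fail(8)=12 chase 'e': 12 ⇒ 13;  out=∅∪out(13)=∅
  fail(16) 'aebba': from fail(15)=21 chase 'a': 21 ⇒ 22;  out={3}∪out(22)={3,6}
  fail(10) 'caaaee': from fail(9)=13 chase 'e': 13→1→0 ⇒ 1;  out={1}∪out(1)={1}

Text stream:
[0] read 'd'  n0⇒n0
[1] read 'e'  n0⇒n1
[2] read 'e'  n1⇒n1 (fail-walked)
[3] read 'd'  n1⇒n11  ** P2@[2:3]
[4] read 'e'  n11⇒n1 (fail-walked)
[5] read 'e'  n1⇒n1 (fail-walked)
[6] read 'a'  n1⇒n2
[7] read 'b'  n2⇒n3
[8] read 'a'  n3⇒n4  ** P0@[5:8]
[9] read 'c'  n4⇒n17 (fail-walked)  ** P5@[8:9]
[10] read 'd'  n17⇒n0 (fail-walked)
[11] read 'a'  n0⇒n12
[12] read 'a'  n12⇒n12 (fail-walked)
[13] read 'c'  n12⇒n17  ** P5@[12:13]
[14] read 'd'  n17⇒n0 (fail-walked)
[15] read 'c'  n0⇒n5
[16] read 'a'  n5⇒n6
[17] read 'a'  n6⇒n7
[18] read 'a'  n7⇒n8
[19] read 'e'  n8⇒n9
[20] read 'e'  n9⇒n10  ** P1@[15:20]
[21] read 'a'  n10⇒n2 (fail-walked)
[22] read 'c'  n2⇒n17 (fail-walked)  ** P5@[21:22]
[23] read 'e'  n17⇒n18
[24] read 'b'  n18⇒n19  ** P4@[21:24]
[25] read 'd'  n19⇒n0 (fail-walked)
[26] read 'e'  n0⇒n1
[27] read 'e'  n1⇒n1 (fail-walked)
[28] read 'a'  n1⇒n2
[29] read 'b'  n2⇒n3
[30] read 'a'  n3⇒n4  ** P0@[27:30]
[31] read 'a'  n4⇒n12 (fail-walked)
[32] read 'e'  n12⇒n13
[33] read 'b'  n13⇒n14
[34] read 'b'  n14⇒n15
[35] read 'a'  n15⇒n16  ** P3@[31:35],P6@[32:35]
[36] read 'e'  n16⇒n13 (fail-walked)
[37] read 'd'  n13⇒n11 (fail-walked)  ** P2@[36:37]
[38] read 'b'  n11⇒n0 (fail-walked)
[39] read 'c'  n0⇒n5
[40] read 'e'  n5⇒n1 (fail-walked)
[41] read 'b'  n1⇒n20
[42] read 'b'  n20⇒n21
[43] read 'a'  n21⇒n22  ** P6@[40:43]

All matches (sorted): [[3,2],[8,0],[9,5],[13,5],[20,1],[22,5],[24,4],[30,0],[35,3],[35,6],[37,2],[43,6]]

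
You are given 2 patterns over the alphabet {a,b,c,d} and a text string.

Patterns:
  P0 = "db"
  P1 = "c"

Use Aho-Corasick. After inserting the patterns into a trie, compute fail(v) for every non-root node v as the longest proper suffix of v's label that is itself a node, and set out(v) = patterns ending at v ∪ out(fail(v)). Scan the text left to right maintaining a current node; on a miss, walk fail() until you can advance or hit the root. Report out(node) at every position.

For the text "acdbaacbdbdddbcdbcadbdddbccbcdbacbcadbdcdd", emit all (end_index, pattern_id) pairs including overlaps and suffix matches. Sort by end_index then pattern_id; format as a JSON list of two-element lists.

Build:
Trie (insert patterns):
  0='ε' goto c→3 d→1
  1='d' goto b→2
  2='db' goto ·  [P0 ends]
  3='c' goto ·  [P1 ends]

Failure links (BFS by depth):
  n1('d'): parent n0 fail=0; on 'd' 0 → fail=0;  out ∅∪∅=∅
  n3('c'): parent n0 fail=0; on 'c' 0 → fail=0;  out {1}∪∅={1}
  n2('db'): parent n1 fail=0; on 'b' 0 → fail=0;  out {0}∪∅={0}

Scan:
i=0 'a': node 0→0
i=1 'c': node 0→3  → match P1@[1:1]
i=2 'd': node 3→1 (fail-walked)
i=3 'b': node 1→2  → match P0@[2:3]
i=4 'a': node 2→0 (fail-walked)
i=5 'a': node 0→0
i=6 'c': node 0→3  → match P1@[6:6]
i=7 'b': node 3→0 (fail-walked)
i=8 'd': node 0→1
i=9 'b': node 1→2  → match P0@[8:9]
i=10 'd': node 2→1 (fail-walked)
i=11 'd': node 1→1 (fail-walked)
i=12 'd': node 1→1 (fail-walked)
i=13 'b': node 1→2  → match P0@[12:13]
i=14 'c': node 2→3 (fail-walked)  → match P1@[14:14]
i=15 'd': node 3→1 (fail-walked)
i=16 'b': node 1→2  → match P0@[15:16]
i=17 'c': node 2→3 (fail-walked)  → match P1@[17:17]
i=18 'a': node 3→0 (fail-walked)
i=19 'd': node 0→1
i=20 'b': node 1→2  → match P0@[19:20]
i=21 'd': node 2→1 (fail-walked)
i=22 'd': node 1→1 (fail-walked)
i=23 'd': node 1→1 (fail-walked)
i=24 'b': node 1→2  → match P0@[23:24]
i=25 'c': node 2→3 (fail-walked)  → match P1@[25:25]
i=26 'c': node 3→3 (fail-walked)  → match P1@[26:26]
i=27 'b': node 3→0 (fail-walked)
i=28 'c': node 0→3  → match P1@[28:28]
i=29 'd': node 3→1 (fail-walked)
i=30 'b': node 1→2  → match P0@[29:30]
i=31 'a': node 2→0 (fail-walked)
i=32 'c': node 0→3  → match P1@[32:32]
i=33 'b': node 3→0 (fail-walked)
i=34 'c': node 0→3  → match P1@[34:34]
i=35 'a': node 3→0 (fail-walked)
i=36 'd': node 0→1
i=37 'b': node 1→2  → match P0@[36:37]
i=38 'd': node 2→1 (fail-walked)
i=39 'c': node 1→3 (fail-walked)  → match P1@[39:39]
i=40 'd': node 3→1 (fail-walked)
i=41 'd': node 1→1 (fail-walked)

Result: [[1,1],[3,0],[6,1],[9,0],[13,0],[14,1],[16,0],[17,1],[20,0],[24,0],[25,1],[26,1],[28,1],[30,0],[32,1],[34,1],[37,0],[39,1]]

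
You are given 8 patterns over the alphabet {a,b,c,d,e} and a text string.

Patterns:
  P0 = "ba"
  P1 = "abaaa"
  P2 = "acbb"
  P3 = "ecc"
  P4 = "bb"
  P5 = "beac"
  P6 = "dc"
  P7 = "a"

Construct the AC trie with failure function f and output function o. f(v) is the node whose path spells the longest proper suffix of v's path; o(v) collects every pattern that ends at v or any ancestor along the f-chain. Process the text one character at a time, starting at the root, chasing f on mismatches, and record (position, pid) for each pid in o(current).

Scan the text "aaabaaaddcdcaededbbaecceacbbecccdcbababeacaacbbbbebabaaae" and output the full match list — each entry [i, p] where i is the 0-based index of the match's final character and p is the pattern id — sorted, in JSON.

Build:
Trie nodes:
  0='ε' goto a→3 b→1 d→18 e→11
  1='b' goto a→2 b→14 e→15
  2='ba' goto ·  ←P0
  3='a' goto b→4 c→8  ←P7
  4='ab' goto a→5
  5='aba' goto a→6
  6='abaa' goto a→7
  7='abaaa' goto ·  ←P1
  8='ac' goto b→9
  9='acb' goto b→10
  10='acbb' goto ·  ←P2
  11='e' goto c→12
  12='ec' goto c→13
  13='ecc' goto ·  ←P3
  14='bb' goto ·  ←P4
  15='be' goto a→16
  16='bea' goto c→17
  17='beac' goto ·  ←P5
  18='d' goto c→19
  19='dc' goto ·  ←P6

Failure links (BFS by depth):
  fail(1) 'b': from fail(0)=0 chase 'b': 0 ⇒ 0;  out=∅∪out(0)=∅
  fail(3) 'a': from fail(0)=0 chase 'a': 0 ⇒ 0;  out={7}∪out(0)={7}
  fail(11) 'e': from fail(0)=0 chase 'e': 0 ⇒ 0;  out=∅∪out(0)=∅
  fail(18) 'd': from fail(0)=0 chase 'd': 0 ⇒ 0;  out=∅∪out(0)=∅
  fail(2) 'ba': from fail(1)=0 chase 'a': 0 ⇒ 3;  out={0}∪out(3)={0,7}
  fail(4) 'ab': from fail(3)=0 chase 'b': 0 ⇒ 1;  out=∅∪out(1)=∅
  fail(8) 'ac': from fail(3)=0 chase 'c': 0 ⇒ 0;  out=∅∪out(0)=∅
  fail(12) 'ec': from fail(11)=0 chase 'c': 0 ⇒ 0;  out=∅∪out(0)=∅
  fail(14) 'bb': from fail(1)=0 chase 'b': 0 ⇒ 1;  out={4}∪out(1)={4}
  fail(15) 'be': from fail(1)=0 chase 'e': 0 ⇒ 11;  out=∅∪out(11)=∅
  fail(19) 'dc': from fail(18)=0 chase 'c': 0 ⇒ 0;  out={6}∪out(0)={6}
  fail(5) 'aba': from fail(4)=1 chase 'a': 1 ⇒ 2;  out=∅∪out(2)={0,7}
  fail(9) 'acb': from fail(8)=0 chase 'b': 0 ⇒ 1;  out=∅∪out(1)=∅
  fail(13) 'ecc': from fail(12)=0 chase 'c': 0 ⇒ 0;  out={3}∪out(0)={3}
  fail(16) 'bea': from fail(15)=11 chase 'a': 11→0 ⇒ 3;  out=∅∪out(3)={7}
  fail(6) 'abaa': from fail(5)=2 chase 'a': 2→3→0 ⇒ 3;  out=∅∪out(3)={7}
  fail(10) 'acbb': from fail(9)=1 chase 'b': 1 ⇒ 14;  out={2}∪out(14)={2,4}
  fail(17) 'beac': from fail(16)=3 chase 'c': 3 ⇒ 8;  out={5}∪out(8)={5}
  fail(7) 'abaaa': from fail(6)=3 chase 'a': 3→0 ⇒ 3;  out={1}∪out(3)={1,7}

Text stream:
i=0 'a': node 0→3  ** P7@[0:0]
i=1 'a': node 3→3 (fail-walked)  ** P7@[1:1]
i=2 'a': node 3→3 (fail-walked)  ** P7@[2:2]
i=3 'b': node 3→4
i=4 'a': node 4→5  ** P0@[3:4],P7@[4:4]
i=5 'a': node 5→6  ** P7@[5:5]
i=6 'a': node 6→7  ** P1@[2:6],P7@[6:6]
i=7 'd': node 7→18 (fail-walked)
i=8 'd': node 18→18 (fail-walked)
i=9 'c': node 18→19  ** P6@[8:9]
i=10 'd': node 19→18 (fail-walked)
i=11 'c': node 18→19  ** P6@[10:11]
i=12 'a': node 19→3 (fail-walked)  ** P7@[12:12]
i=13 'e': node 3→11 (fail-walked)
i=14 'd': node 11→18 (fail-walked)
i=15 'e': node 18→11 (fail-walked)
i=16 'd': node 11→18 (fail-walked)
i=17 'b': node 18→1 (fail-walked)
i=18 'b': node 1→14  ** P4@[17:18]
i=19 'a': node 14→2 (fail-walked)  ** P0@[18:19],P7@[19:19]
i=20 'e': node 2→11 (fail-walked)
i=21 'c': node 11→12
i=22 'c': node 12→13  ** P3@[20:22]
i=23 'e': node 13→11 (fail-walked)
i=24 'a': node 11→3 (fail-walked)  ** P7@[24:24]
i=25 'c': node 3→8
i=26 'b': node 8→9
i=27 'b': node 9→10  ** P2@[24:27],P4@[26:27]
i=28 'e': node 10→15 (fail-walked)
i=29 'c': node 15→12 (fail-walked)
i=30 'c': node 12→13  ** P3@[28:30]
i=31 'c': node 13→0 (fail-walked)
i=32 'd': node 0→18
i=33 'c': node 18→19  ** P6@[32:33]
i=34 'b': node 19→1 (fail-walked)
i=35 'a': node 1→2  ** P0@[34:35],P7@[35:35]
i=36 'b': node 2→4 (fail-walked)
i=37 'a': node 4→5  ** P0@[36:37],P7@[37:37]
i=38 'b': node 5→4 (fail-walked)
i=39 'e': node 4→15 (fail-walked)
i=40 'a': node 15→16  ** P7@[40:40]
i=41 'c': node 16→17  ** P5@[38:41]
i=42 'a': node 17→3 (fail-walked)  ** P7@[42:42]
i=43 'a': node 3→3 (fail-walked)  ** P7@[43:43]
i=44 'c': node 3→8
i=45 'b': node 8→9
i=46 'b': node 9→10  ** P2@[43:46],P4@[45:46]
i=47 'b': node 10→14 (fail-walked)  ** P4@[46:47]
i=48 'b': node 14→14 (fail-walked)  ** P4@[47:48]
i=49 'e': node 14→15 (fail-walked)
i=50 'b': node 15→1 (fail-walked)
i=51 'a': node 1→2  ** P0@[50:51],P7@[51:51]
i=52 'b': node 2→4 (fail-walked)
i=53 'a': node 4→5  ** P0@[52:53],P7@[53:53]
i=54 'a': node 5→6  ** P7@[54:54]
i=55 'a': node 6→7  ** P1@[51:55],P7@[55:55]
i=56 'e': node 7→11 (fail-walked)

Result: [[0,7],[1,7],[2,7],[4,0],[4,7],[5,7],[6,1],[6,7],[9,6],[11,6],[12,7],[18,4],[19,0],[19,7],[22,3],[24,7],[27,2],[27,4],[30,3],[33,6],[35,0],[35,7],[37,0],[37,7],[40,7],[41,5],[42,7],[43,7],[46,2],[46,4],[47,4],[48,4],[51,0],[51,7],[53,0],[53,7],[54,7],[55,1],[55,7]]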